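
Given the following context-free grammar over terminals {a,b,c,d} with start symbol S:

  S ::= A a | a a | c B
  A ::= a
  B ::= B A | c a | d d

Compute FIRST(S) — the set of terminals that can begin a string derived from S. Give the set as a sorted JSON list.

FIRST iteration:
iter 1:
  A via A→a: +{a}
  B via B→c a: +{c}
  B via B→d d: +{d}
  S via S→A a: +{a}
  S via S→c B: +{c}
  FIRST[S]={a,c}  FIRST[A]={a}  FIRST[B]={c,d}
iter 2: done
  FIRST[S]={a,c}  FIRST[A]={a}  FIRST[B]={c,d}

FIRST(S) = ["a", "c"]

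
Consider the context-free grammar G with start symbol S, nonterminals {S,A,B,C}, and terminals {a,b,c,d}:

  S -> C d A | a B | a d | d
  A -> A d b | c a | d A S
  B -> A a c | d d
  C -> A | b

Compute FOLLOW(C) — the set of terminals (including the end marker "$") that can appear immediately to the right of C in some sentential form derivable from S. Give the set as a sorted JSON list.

FIRST iteration:
round 1:
  A via A→c a: +{c}
  A via A→d A S: +{d}
  B via B→A a c: +{c,d}
  C via C→A: +{c,d}
  C via C→b: +{b}
  S via S→C d A: +{b,c,d}
  S via S→a B: +{a}
  FIRST(S)={a,b,c,d}  FIRST(A)={c,d}  FIRST(B)={c,d}  FIRST(C)={b,c,d}
round 2: — fixpoint
  FIRST(S)={a,b,c,d}  FIRST(A)={c,d}  FIRST(B)={c,d}  FIRST(C)={b,c,d}

Compute FOLLOW by fixpoint:
FOLLOW(S) := {$}
pass 1:
  A→A d b: FOLLOW(A) ⊇ FIRST(d) = {d}; new: +{d}
  A→d A S: FOLLOW(A) ⊇ FIRST(S) = {a,b,c,d}; new: +{a,b,c}
  A→d A S: FOLLOW(S) ⊇ FOLLOW(A) ⊇ {a,b,c,d}; new: +{a,b,c,d}
  S→C d A: FOLLOW(C) ⊇ FIRST(d) = {d}; new: +{d}
  S→C d A: FOLLOW(A) ⊇ FOLLOW(S) ⊇ {$,a,b,c,d}; new: +{$}
  S→a B: FOLLOW(B) ⊇ FOLLOW(S) ⊇ {$,a,b,c,d}; new: +{$,a,b,c,d}
  S: {$,a,b,c,d}  A: {$,a,b,c,d}  B: {$,a,b,c,d}  C: {d}
pass 2: (no change)
  S: {$,a,b,c,d}  A: {$,a,b,c,d}  B: {$,a,b,c,d}  C: {d}

FOLLOW(C) = ["d"]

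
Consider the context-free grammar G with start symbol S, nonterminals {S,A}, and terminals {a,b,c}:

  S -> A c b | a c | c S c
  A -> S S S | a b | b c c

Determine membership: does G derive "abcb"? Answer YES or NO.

Convert to CNF:
  S -> A X5 | T0 T2 | T2 X6
  A -> S X3 | T0 T1 | T1 X4
  T0 -> a
  T1 -> b
  T2 -> c
  X3 -> S S
  X4 -> T2 T2
  X5 -> T2 T1
  X6 -> S T2

CYK table (by increasing span):
  cell(0,0) a: {T0}  orig:{}
  cell(1,1) b: {T1}  orig:{}
  cell(2,2) c: {T2}  orig:{}
  cell(3,3) b: {T1}  orig:{}
  cell(0,1) ab: {A}
  cell(1,2) bc: ∅
  cell(2,3) cb: {X5}  orig:{}
  cell(0,2) abc: ∅
  cell(1,3) bcb: ∅
  cell(0,3) abcb: {S}

S ∈ T[0,3] ⇒ YES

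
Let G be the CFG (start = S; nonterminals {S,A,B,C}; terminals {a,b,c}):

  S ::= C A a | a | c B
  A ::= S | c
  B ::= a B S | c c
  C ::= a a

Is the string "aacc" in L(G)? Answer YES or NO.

Convert to CNF:
  S -> C X4 | T1 B | a
  A -> C X2 | T1 B | a | c
  B -> T0 X3 | T1 T1
  C -> T0 T0
  T0 -> a
  T1 -> c
  X2 -> A T0
  X3 -> B S
  X4 -> A T0

Fill CYK table bottom-up:
  [0..0]={A,S,T0}  "a"  orig:{A,S}
  [1..1]={A,S,T0}  "a"  orig:{A,S}
  [2..2]={A,T1}  "c"  orig:{A}
  [3..3]={A,T1}  "c"  orig:{A}
  [0..1]={C,X2,X4}  "aa"  orig:{C}
  [1..2]=∅  "ac"
  [2..3]={B}  "cc"
  [0..2]=∅  "aac"
  [1..3]=∅  "acc"
  [0..3]=∅  "aacc"

S ∉ T[0,3] ⇒ NO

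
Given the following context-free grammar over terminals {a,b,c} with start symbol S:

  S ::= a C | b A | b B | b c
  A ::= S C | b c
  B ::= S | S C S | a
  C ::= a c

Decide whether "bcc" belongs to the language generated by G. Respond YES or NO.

CNF form of G:
  S -> T0 A | T0 B | T0 T1 | T2 C
  A -> S C | T0 T1
  B -> S X3 | T0 A | T0 B | T0 T1 | T2 C | a
  C -> T2 T1
  T0 -> b
  T1 -> c
  T2 -> a
  X3 -> C S

Fill CYK table bottom-up:
  [0..0]={T0}  "b"  orig:{}
  [1..1]={T1}  "c"  orig:{}
  [2..2]={T1}  "c"  orig:{}
  [0..1]={A,B,S}  "bc"
  [1..2]=∅  "cc"
  [0..2]=∅  "bcc"

S ∉ T[0,2] ⇒ NO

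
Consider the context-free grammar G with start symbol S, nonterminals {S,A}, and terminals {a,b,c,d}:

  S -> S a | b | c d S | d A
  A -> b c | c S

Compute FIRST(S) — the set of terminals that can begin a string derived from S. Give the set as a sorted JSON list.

FIRST sets, iterate to fixpoint:
[1]
  A via A→b c: +{b}
  A via A→c S: +{c}
  S via S→b: +{b}
  S via S→c d S: +{c}
  S via S→d A: +{d}
  FIRST(S)={b,c,d}  FIRST(A)={b,c}
[2] — fixpoint
  FIRST(S)={b,c,d}  FIRST(A)={b,c}

FIRST(S) = ["b", "c", "d"]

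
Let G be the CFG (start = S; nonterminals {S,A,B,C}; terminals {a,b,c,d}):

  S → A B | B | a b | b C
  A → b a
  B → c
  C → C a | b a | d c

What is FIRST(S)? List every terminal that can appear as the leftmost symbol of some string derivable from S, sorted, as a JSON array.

Compute FIRST by fixpoint:
iter 1:
  A via A→b a: +{b}
  B via B→c: +{c}
  C via C→b a: +{b}
  C via C→d c: +{d}
  S via S→A B: +{b}
  S via S→B: +{c}
  S via S→a b: +{a}
  FIRST[S]={a,b,c}  FIRST[A]={b}  FIRST[B]={c}  FIRST[C]={b,d}
iter 2: (stable)
  FIRST[S]={a,b,c}  FIRST[A]={b}  FIRST[B]={c}  FIRST[C]={b,d}

FIRST(S) = ["a", "b", "c"]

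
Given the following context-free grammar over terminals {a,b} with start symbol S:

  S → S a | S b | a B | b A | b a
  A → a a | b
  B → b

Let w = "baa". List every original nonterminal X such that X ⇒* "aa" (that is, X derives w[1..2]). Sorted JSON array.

CNF form of G:
  S -> S T0 | S T1 | T0 B | T1 A | T1 T0
  A -> T0 T0 | b
  B -> b
  T0 -> a
  T1 -> b

Fill CYK table bottom-up — only the sub-triangle for w[1..2]:
  T[1,1] 'a' = {T0}  orig:{}
  T[2,2] 'a' = {T0}  orig:{}
  T[1,2] 'aa' = {A}

Original NTs in T[1,2] deriving "aa": ["A"]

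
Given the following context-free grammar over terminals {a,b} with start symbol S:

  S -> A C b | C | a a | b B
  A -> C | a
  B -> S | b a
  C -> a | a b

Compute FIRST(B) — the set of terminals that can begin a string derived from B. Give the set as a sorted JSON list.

Compute FIRST by fixpoint:
pass 1:
  A via A→a: +{a}
  B via B→b a: +{b}
  C via C→a: +{a}
  S via S→A C b: +{a}
  S via S→b B: +{b}
  FIRST(S)={a,b}  FIRST(A)={a}  FIRST(B)={b}  FIRST(C)={a}
pass 2:
  B via B→S: +{a}
  FIRST(S)={a,b}  FIRST(A)={a}  FIRST(B)={a,b}  FIRST(C)={a}
pass 3: — fixpoint
  FIRST(S)={a,b}  FIRST(A)={a}  FIRST(B)={a,b}  FIRST(C)={a}

FIRST(B) = ["a", "b"]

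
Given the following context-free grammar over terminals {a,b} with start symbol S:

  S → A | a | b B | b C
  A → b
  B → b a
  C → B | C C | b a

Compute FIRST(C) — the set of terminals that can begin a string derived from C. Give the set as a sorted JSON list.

FIRST iteration:
round 1:
  A via A→b: +{b}
  B via B→b a: +{b}
  C via C→B: +{b}
  S via S→A: +{b}
  S via S→a: +{a}
  FIRST[S]={a,b}  FIRST[A]={b}  FIRST[B]={b}  FIRST[C]={b}
round 2: (stable)
  FIRST[S]={a,b}  FIRST[A]={b}  FIRST[B]={b}  FIRST[C]={b}

FIRST(C) = ["b"]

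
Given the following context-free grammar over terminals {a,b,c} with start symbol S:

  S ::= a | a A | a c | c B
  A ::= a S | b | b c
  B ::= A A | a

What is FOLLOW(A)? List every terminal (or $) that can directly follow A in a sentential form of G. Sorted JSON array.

FIRST sets, iterate to fixpoint:
[1]
  A via A→a S: +{a}
  A via A→b: +{b}
  B via B→A A: +{a,b}
  S via S→a: +{a}
  S via S→c B: +{c}
  S: {a,c}  A: {a,b}  B: {a,b}
[2] done
  S: {a,c}  A: {a,b}  B: {a,b}

Compute FOLLOW by fixpoint:
initialize: $ ∈ FOLLOW(S)
pass 1:
  B→A A: FOLLOW(A) ⊇ FIRST(A) = {a,b}; new: +{a,b}
  S→a A: FOLLOW(A) ⊇ FOLLOW(S) ⊇ {$}; new: +{$}
  S→c B: FOLLOW(B) ⊇ FOLLOW(S) ⊇ {$}; new: +{$}
  FOLLOW[S]={$}  FOLLOW[A]={$,a,b}  FOLLOW[B]={$}
pass 2:
  A→a S: FOLLOW(S) ⊇ FOLLOW(A) ⊇ {$,a,b}; new: +{a,b}
  S→c B: FOLLOW(B) ⊇ FOLLOW(S) ⊇ {$,a,b}; new: +{a,b}
  FOLLOW[S]={$,a,b}  FOLLOW[A]={$,a,b}  FOLLOW[B]={$,a,b}
pass 3: — fixpoint
  FOLLOW[S]={$,a,b}  FOLLOW[A]={$,a,b}  FOLLOW[B]={$,a,b}

FOLLOW(A) = ["$", "a", "b"]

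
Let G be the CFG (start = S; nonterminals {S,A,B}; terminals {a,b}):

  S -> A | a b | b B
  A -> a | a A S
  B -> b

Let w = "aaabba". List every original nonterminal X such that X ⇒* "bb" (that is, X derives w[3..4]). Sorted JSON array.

CNF form of G:
  S -> T0 T1 | T0 X3 | T1 B | a
  A -> T0 X2 | a
  B -> b
  T0 -> a
  T1 -> b
  X2 -> A S
  X3 -> A S

CYK fill — only the sub-triangle for w[3..4]:
  T[3,3] 'b' = {B,T1}  orig:{B}
  T[4,4] 'b' = {B,T1}  orig:{B}
  T[3,4] 'bb' = {S}

Original NTs in T[3,4] deriving "bb": ["S"]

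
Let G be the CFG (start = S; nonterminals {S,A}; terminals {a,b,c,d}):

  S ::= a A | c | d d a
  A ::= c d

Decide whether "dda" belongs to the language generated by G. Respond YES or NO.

CNF form of G:
  S -> T1 X3 | T2 A | c
  A -> T0 T1
  T0 -> c
  T1 -> d
  T2 -> a
  X3 -> T1 T2

CYK table (by increasing span):
  T[0,0] 'd' = {T1}  orig:{}
  T[1,1] 'd' = {T1}  orig:{}
  T[2,2] 'a' = {T2}  orig:{}
  T[0,1] 'dd' = ∅
  T[1,2] 'da' = {X3}  orig:{}
  T[0,2] 'dda' = {S}

S ∈ T[0,2] ⇒ YES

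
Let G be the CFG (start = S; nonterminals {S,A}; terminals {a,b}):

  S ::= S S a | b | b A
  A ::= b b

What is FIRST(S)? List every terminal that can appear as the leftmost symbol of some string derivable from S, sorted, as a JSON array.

FIRST sets, iterate to fixpoint:
[1]
  A via A→b b: +{b}
  S via S→b: +{b}
  S: {b}  A: {b}
[2] done
  S: {b}  A: {b}

FIRST(S) = ["b"]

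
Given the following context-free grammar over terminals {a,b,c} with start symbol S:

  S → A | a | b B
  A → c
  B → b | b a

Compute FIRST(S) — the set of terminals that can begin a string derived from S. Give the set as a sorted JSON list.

Compute FIRST by fixpoint:
pass 1:
  A via A→c: +{c}
  B via B→b: +{b}
  S via S→A: +{c}
  S via S→a: +{a}
  S via S→b B: +{b}
  FIRST(S)={a,b,c}  FIRST(A)={c}  FIRST(B)={b}
pass 2: done
  FIRST(S)={a,b,c}  FIRST(A)={c}  FIRST(B)={b}

FIRST(S) = ["a", "b", "c"]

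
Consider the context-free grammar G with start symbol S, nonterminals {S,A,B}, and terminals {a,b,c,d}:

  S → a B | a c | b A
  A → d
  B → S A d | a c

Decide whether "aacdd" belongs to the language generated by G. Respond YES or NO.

CNF form of G:
  S -> T1 B | T1 T2 | T3 A
  A -> d
  B -> S X4 | T1 T2
  T0 -> d
  T1 -> a
  T2 -> c
  T3 -> b
  X4 -> A T0

CYK fill:
  [0..0]={T1}  "a"  orig:{}
  [1..1]={T1}  "a"  orig:{}
  [2..2]={T2}  "c"  orig:{}
  [3..3]={A,T0}  "d"  orig:{A}
  [4..4]={A,T0}  "d"  orig:{A}
  [0..1]=∅  "aa"
  [1..2]={B,S}  "ac"
  [2..3]=∅  "cd"
  [3..4]={X4}  "dd"  orig:{}
  [0..2]={S}  "aac"
  [1..3]=∅  "acd"
  [2..4]=∅  "cdd"
  [0..3]=∅  "aacd"
  [1..4]={B}  "acdd"
  [0..4]={B,S}  "aacdd"

S ∈ T[0,4] ⇒ YES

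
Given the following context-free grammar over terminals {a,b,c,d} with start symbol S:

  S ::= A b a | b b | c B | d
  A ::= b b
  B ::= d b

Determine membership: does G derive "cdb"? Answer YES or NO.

CNF form of G:
  S -> A X4 | T0 T0 | T3 B | d
  A -> T0 T0
  B -> T1 T0
  T0 -> b
  T1 -> d
  T2 -> a
  T3 -> c
  X4 -> T0 T2

Fill CYK table bottom-up:
  cell(0,0) c: {T3}  orig:{}
  cell(1,1) d: {S,T1}  orig:{S}
  cell(2,2) b: {T0}  orig:{}
  cell(0,1) cd: ∅
  cell(1,2) db: {B}
  cell(0,2) cdb: {S}

S ∈ T[0,2] ⇒ YES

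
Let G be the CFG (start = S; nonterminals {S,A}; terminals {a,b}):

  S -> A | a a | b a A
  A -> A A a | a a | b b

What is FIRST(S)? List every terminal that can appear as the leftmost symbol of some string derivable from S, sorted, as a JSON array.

FIRST iteration:
round 1:
  A via A→a a: +{a}
  A via A→b b: +{b}
  S via S→A: +{a,b}
  FIRST[S]={a,b}  FIRST[A]={a,b}
round 2: (no change)
  FIRST[S]={a,b}  FIRST[A]={a,b}

FIRST(S) = ["a", "b"]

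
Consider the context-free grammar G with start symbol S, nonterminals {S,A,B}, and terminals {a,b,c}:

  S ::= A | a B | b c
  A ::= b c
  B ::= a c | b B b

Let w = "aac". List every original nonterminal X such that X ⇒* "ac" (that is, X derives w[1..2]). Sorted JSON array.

Convert to CNF:
  S -> T0 T1 | T2 B
  A -> T0 T1
  B -> T0 X3 | T2 T1
  T0 -> b
  T1 -> c
  T2 -> a
  X3 -> B T0

Fill CYK table bottom-up, restricted to cells inside w[1..2]:
  [1..1]={T2}  "a"  orig:{}
  [2..2]={T1}  "c"  orig:{}
  [1..2]={B}  "ac"

Original NTs in T[1,2] deriving "ac": ["B"]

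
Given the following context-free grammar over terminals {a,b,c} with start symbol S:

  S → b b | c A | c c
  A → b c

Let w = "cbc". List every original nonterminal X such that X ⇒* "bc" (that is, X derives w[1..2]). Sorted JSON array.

CNF form of G:
  S -> T0 T0 | T1 A | T1 T1
  A -> T0 T1
  T0 -> b
  T1 -> c

CYK table (by increasing span), restricted to cells inside w[1..2]:
  [1..1]={T0}  "b"  orig:{}
  [2..2]={T1}  "c"  orig:{}
  [1..2]={A}  "bc"

Original NTs in T[1,2] deriving "bc": ["A"]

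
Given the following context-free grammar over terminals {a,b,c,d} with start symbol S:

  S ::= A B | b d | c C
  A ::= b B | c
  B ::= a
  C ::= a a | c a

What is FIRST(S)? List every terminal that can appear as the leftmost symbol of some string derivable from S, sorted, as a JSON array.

FIRST sets, iterate to fixpoint:
iter 1:
  A via A→b B: +{b}
  A via A→c: +{c}
  B via B→a: +{a}
  C via C→a a: +{a}
  C via C→c a: +{c}
  S via S→A B: +{b,c}
  FIRST[S]={b,c}  FIRST[A]={b,c}  FIRST[B]={a}  FIRST[C]={a,c}
iter 2: (no change)
  FIRST[S]={b,c}  FIRST[A]={b,c}  FIRST[B]={a}  FIRST[C]={a,c}

FIRST(S) = ["b", "c"]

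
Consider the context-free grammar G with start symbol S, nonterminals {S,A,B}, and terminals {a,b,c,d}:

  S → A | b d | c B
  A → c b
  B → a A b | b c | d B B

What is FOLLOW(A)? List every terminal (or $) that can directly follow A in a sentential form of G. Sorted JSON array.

Compute FIRST by fixpoint:
iter 1:
  A via A→c b: +{c}
  B via B→a A b: +{a}
  B via B→b c: +{b}
  B via B→d B B: +{d}
  S via S→A: +{c}
  S via S→b d: +{b}
  FIRST[S]={b,c}  FIRST[A]={c}  FIRST[B]={a,b,d}
iter 2: (stable)
  FIRST[S]={b,c}  FIRST[A]={c}  FIRST[B]={a,b,d}

FOLLOW iteration:
seed FOLLOW(S) with $
iter 1:
  B→a A b: FOLLOW(A) ⊇ FIRST(b) = {b}; new: +{b}
  B→d B B: FOLLOW(B) ⊇ FIRST(B) = {a,b,d}; new: +{a,b,d}
  S→A: FOLLOW(A) ⊇ FOLLOW(S) ⊇ {$}; new: +{$}
  S→c B: FOLLOW(B) ⊇ FOLLOW(S) ⊇ {$}; new: +{$}
  FOLLOW(S)={$}  FOLLOW(A)={$,b}  FOLLOW(B)={$,a,b,d}
iter 2: (stable)
  FOLLOW(S)={$}  FOLLOW(A)={$,b}  FOLLOW(B)={$,a,b,d}

FOLLOW(A) = ["$", "b"]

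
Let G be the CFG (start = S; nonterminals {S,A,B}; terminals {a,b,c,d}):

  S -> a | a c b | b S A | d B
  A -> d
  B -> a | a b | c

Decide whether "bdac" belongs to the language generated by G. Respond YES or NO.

Convert to CNF:
  S -> T0 X4 | T1 X5 | T3 B | a
  A -> d
  B -> T0 T1 | a | c
  T0 -> a
  T1 -> b
  T2 -> c
  T3 -> d
  X4 -> T2 T1
  X5 -> S A

Fill CYK table bottom-up:
  [0..0]={T1}  "b"  orig:{}
  [1..1]={A,T3}  "d"  orig:{A}
  [2..2]={B,S,T0}  "a"  orig:{B,S}
  [3..3]={B,T2}  "c"  orig:{B}
  [0..1]=∅  "bd"
  [1..2]={S}  "da"
  [2..3]=∅  "ac"
  [0..2]=∅  "bda"
  [1..3]=∅  "dac"
  [0..3]=∅  "bdac"

S ∉ T[0,3] ⇒ NO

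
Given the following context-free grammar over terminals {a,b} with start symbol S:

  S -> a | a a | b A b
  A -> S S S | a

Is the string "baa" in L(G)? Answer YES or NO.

CNF form of G:
  S -> T0 T0 | T1 X3 | a
  A -> S X2 | a
  T0 -> a
  T1 -> b
  X2 -> S S
  X3 -> A T1

CYK fill:
  [0..0]={T1}  "b"  orig:{}
  [1..1]={A,S,T0}  "a"  orig:{A,S}
  [2..2]={A,S,T0}  "a"  orig:{A,S}
  [0..1]=∅  "ba"
  [1..2]={S,X2}  "aa"  orig:{S}
  [0..2]=∅  "baa"

S ∉ T[0,2] ⇒ NO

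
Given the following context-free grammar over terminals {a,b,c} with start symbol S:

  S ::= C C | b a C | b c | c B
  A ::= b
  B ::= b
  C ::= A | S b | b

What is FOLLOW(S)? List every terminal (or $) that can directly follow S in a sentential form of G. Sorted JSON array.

FIRST iteration:
[1]
  A via A→b: +{b}
  B via B→b: +{b}
  C via C→A: +{b}
  S via S→C C: +{b}
  S via S→c B: +{c}
  FIRST[S]={b,c}  FIRST[A]={b}  FIRST[B]={b}  FIRST[C]={b}
[2]
  C via C→S b: +{c}
  FIRST[S]={b,c}  FIRST[A]={b}  FIRST[B]={b}  FIRST[C]={b,c}
[3] (no change)
  FIRST[S]={b,c}  FIRST[A]={b}  FIRST[B]={b}  FIRST[C]={b,c}

Compute FOLLOW by fixpoint:
FOLLOW(S) := {$}
pass 1:
  C→S b: FOLLOW(S) ⊇ FIRST(b) = {b}; new: +{b}
  S→C C: FOLLOW(C) ⊇ FIRST(C) = {b,c}; new: +{b,c}
  S→C C: FOLLOW(C) ⊇ FOLLOW(S) ⊇ {$,b}; new: +{$}
  S→c B: FOLLOW(B) ⊇ FOLLOW(S) ⊇ {$,b}; new: +{$,b}
  FOLLOW[S]={$,b}  FOLLOW[A]={}  FOLLOW[B]={$,b}  FOLLOW[C]={$,b,c}
pass 2:
  C→A: FOLLOW(A) ⊇ FOLLOW(C) ⊇ {$,b,c}; new: +{$,b,c}
  FOLLOW[S]={$,b}  FOLLOW[A]={$,b,c}  FOLLOW[B]={$,b}  FOLLOW[C]={$,b,c}
pass 3: done
  FOLLOW[S]={$,b}  FOLLOW[A]={$,b,c}  FOLLOW[B]={$,b}  FOLLOW[C]={$,b,c}

FOLLOW(S) = ["$", "b"]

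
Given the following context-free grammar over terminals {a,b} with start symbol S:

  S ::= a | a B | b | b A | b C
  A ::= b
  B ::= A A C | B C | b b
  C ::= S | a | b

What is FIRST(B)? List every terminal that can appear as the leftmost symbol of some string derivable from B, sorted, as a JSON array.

FIRST iteration:
[1]
  A via A→b: +{b}
  B via B→A A C: +{b}
  C via C→a: +{a}
  C via C→b: +{b}
  S via S→a: +{a}
  S via S→b: +{b}
  S: {a,b}  A: {b}  B: {b}  C: {a,b}
[2] (no change)
  S: {a,b}  A: {b}  B: {b}  C: {a,b}

FIRST(B) = ["b"]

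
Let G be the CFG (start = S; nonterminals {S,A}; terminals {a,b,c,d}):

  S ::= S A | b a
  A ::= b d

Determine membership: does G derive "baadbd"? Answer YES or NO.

CNF form of G:
  S -> S A | T0 T2
  A -> T0 T1
  T0 -> b
  T1 -> d
  T2 -> a

Fill CYK table bottom-up:
  T[0,0] 'b' = {T0}  orig:{}
  T[1,1] 'a' = {T2}  orig:{}
  T[2,2] 'a' = {T2}  orig:{}
  T[3,3] 'd' = {T1}  orig:{}
  T[4,4] 'b' = {T0}  orig:{}
  T[5,5] 'd' = {T1}  orig:{}
  T[0,1] 'ba' = {S}
  T[1,2] 'aa' = ∅
  T[2,3] 'ad' = ∅
  T[3,4] 'db' = ∅
  T[4,5] 'bd' = {A}
  T[0,2] 'baa' = ∅
  T[1,3] 'aad' = ∅
  T[2,4] 'adb' = ∅
  T[3,5] 'dbd' = ∅
  T[0,3] 'baad' = ∅
  T[1,4] 'aadb' = ∅
  T[2,5] 'adbd' = ∅
  T[0,4] 'baadb' = ∅
  T[1,5] 'aadbd' = ∅
  T[0,5] 'baadbd' = ∅

S ∉ T[0,5] ⇒ NO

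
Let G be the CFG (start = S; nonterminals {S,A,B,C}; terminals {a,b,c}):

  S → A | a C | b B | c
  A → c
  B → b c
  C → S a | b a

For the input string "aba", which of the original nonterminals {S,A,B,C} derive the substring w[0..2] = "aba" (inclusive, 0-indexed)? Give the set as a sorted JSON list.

Convert to CNF:
  S -> T0 B | T2 C | c
  A -> c
  B -> T0 T1
  C -> S T2 | T0 T2
  T0 -> b
  T1 -> c
  T2 -> a

CYK table (by increasing span) (cells [i..j] with 0 ≤ i ≤ j ≤ 2 only):
  T[0,0] 'a' = {T2}  orig:{}
  T[1,1] 'b' = {T0}  orig:{}
  T[2,2] 'a' = {T2}  orig:{}
  T[0,1] 'ab' = ∅
  T[1,2] 'ba' = {C}
  T[0,2] 'aba' = {S}

Original NTs in T[0,2] deriving "aba": ["S"]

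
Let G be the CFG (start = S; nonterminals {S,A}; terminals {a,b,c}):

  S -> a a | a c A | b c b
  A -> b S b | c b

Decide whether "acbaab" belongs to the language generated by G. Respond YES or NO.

CNF form of G:
  S -> T0 X5 | T2 T2 | T2 X4
  A -> T0 X3 | T1 T0
  T0 -> b
  T1 -> c
  T2 -> a
  X3 -> S T0
  X4 -> T1 A
  X5 -> T1 T0

Fill CYK table bottom-up:
  [0..0]={T2}  "a"  orig:{}
  [1..1]={T1}  "c"  orig:{}
  [2..2]={T0}  "b"  orig:{}
  [3..3]={T2}  "a"  orig:{}
  [4..4]={T2}  "a"  orig:{}
  [5..5]={T0}  "b"  orig:{}
  [0..1]=∅  "ac"
  [1..2]={A,X5}  "cb"  orig:{A}
  [2..3]=∅  "ba"
  [3..4]={S}  "aa"
  [4..5]=∅  "ab"
  [0..2]=∅  "acb"
  [1..3]=∅  "cba"
  [2..4]=∅  "baa"
  [3..5]={X3}  "aab"  orig:{}
  [0..3]=∅  "acba"
  [1..4]=∅  "cbaa"
  [2..5]={A}  "baab"
  [0..4]=∅  "acbaa"
  [1..5]={X4}  "cbaab"  orig:{}
  [0..5]={S}  "acbaab"

S ∈ T[0,5] ⇒ YES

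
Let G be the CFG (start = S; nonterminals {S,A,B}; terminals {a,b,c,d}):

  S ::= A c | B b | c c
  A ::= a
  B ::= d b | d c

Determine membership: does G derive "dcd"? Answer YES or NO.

CNF form of G:
  S -> A T2 | B T1 | T2 T2
  A -> a
  B -> T0 T1 | T0 T2
  T0 -> d
  T1 -> b
  T2 -> c

Fill CYK table bottom-up:
  [0..0]={T0}  "d"  orig:{}
  [1..1]={T2}  "c"  orig:{}
  [2..2]={T0}  "d"  orig:{}
  [0..1]={B}  "dc"
  [1..2]=∅  "cd"
  [0..2]=∅  "dcd"

S ∉ T[0,2] ⇒ NO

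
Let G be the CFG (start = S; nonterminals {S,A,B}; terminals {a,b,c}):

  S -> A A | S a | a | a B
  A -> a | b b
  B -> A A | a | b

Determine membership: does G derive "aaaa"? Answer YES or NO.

Convert to CNF:
  S -> A A | S T1 | T1 B | a
  A -> T0 T0 | a
  B -> A A | a | b
  T0 -> b
  T1 -> a

CYK fill:
  [0..0]={A,B,S,T1}  "a"  orig:{A,B,S}
  [1..1]={A,B,S,T1}  "a"  orig:{A,B,S}
  [2..2]={A,B,S,T1}  "a"  orig:{A,B,S}
  [3..3]={A,B,S,T1}  "a"  orig:{A,B,S}
  [0..1]={B,S}  "aa"
  [1..2]={B,S}  "aa"
  [2..3]={B,S}  "aa"
  [0..2]={S}  "aaa"
  [1..3]={S}  "aaa"
  [0..3]={S}  "aaaa"

S ∈ T[0,3] ⇒ YES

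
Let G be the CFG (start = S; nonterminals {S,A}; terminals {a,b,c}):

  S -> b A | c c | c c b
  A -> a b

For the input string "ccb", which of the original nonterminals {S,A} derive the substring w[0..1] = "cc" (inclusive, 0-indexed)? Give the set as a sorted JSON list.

Convert to CNF:
  S -> T1 A | T2 T2 | T2 X3
  A -> T0 T1
  T0 -> a
  T1 -> b
  T2 -> c
  X3 -> T2 T1

CYK table (by increasing span), restricted to cells inside w[0..1]:
  T[0,0] 'c' = {T2}  orig:{}
  T[1,1] 'c' = {T2}  orig:{}
  T[0,1] 'cc' = {S}

Original NTs in T[0,1] deriving "cc": ["S"]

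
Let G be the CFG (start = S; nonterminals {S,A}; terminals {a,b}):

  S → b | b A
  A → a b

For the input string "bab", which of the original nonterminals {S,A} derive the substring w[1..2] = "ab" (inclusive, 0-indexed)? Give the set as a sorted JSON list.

CNF form of G:
  S -> T1 A | b
  A -> T0 T1
  T0 -> a
  T1 -> b

Fill CYK table bottom-up, restricted to cells inside w[1..2]:
  cell(1,1) a: {T0}  orig:{}
  cell(2,2) b: {S,T1}  orig:{S}
  cell(1,2) ab: {A}

Original NTs in T[1,2] deriving "ab": ["A"]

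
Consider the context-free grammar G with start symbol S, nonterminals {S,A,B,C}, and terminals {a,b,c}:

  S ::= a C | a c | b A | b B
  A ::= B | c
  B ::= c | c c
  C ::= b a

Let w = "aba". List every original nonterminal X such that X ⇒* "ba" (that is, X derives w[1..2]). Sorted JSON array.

CNF form of G:
  S -> T1 A | T1 B | T2 C | T2 T0
  A -> T0 T0 | c
  B -> T0 T0 | c
  C -> T1 T2
  T0 -> c
  T1 -> b
  T2 -> a

Fill CYK table bottom-up, restricted to cells inside w[1..2]:
  [1..1]={T1}  "b"  orig:{}
  [2..2]={T2}  "a"  orig:{}
  [1..2]={C}  "ba"

Original NTs in T[1,2] deriving "ba": ["C"]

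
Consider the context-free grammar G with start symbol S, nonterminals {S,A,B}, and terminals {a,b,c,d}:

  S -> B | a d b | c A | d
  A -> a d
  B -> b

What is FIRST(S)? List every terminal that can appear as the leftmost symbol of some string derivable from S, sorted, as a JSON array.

Compute FIRST by fixpoint:
[1]
  A via A→a d: +{a}
  B via B→b: +{b}
  S via S→B: +{b}
  S via S→a d b: +{a}
  S via S→c A: +{c}
  S via S→d: +{d}
  FIRST(S)={a,b,c,d}  FIRST(A)={a}  FIRST(B)={b}
[2] (no change)
  FIRST(S)={a,b,c,d}  FIRST(A)={a}  FIRST(B)={b}

FIRST(S) = ["a", "b", "c", "d"]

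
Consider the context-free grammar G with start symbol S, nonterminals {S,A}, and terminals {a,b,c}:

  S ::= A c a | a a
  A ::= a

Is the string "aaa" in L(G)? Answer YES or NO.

CNF form of G:
  S -> A X2 | T1 T1
  A -> a
  T0 -> c
  T1 -> a
  X2 -> T0 T1

Fill CYK table bottom-up:
  T[0,0] 'a' = {A,T1}  orig:{A}
  T[1,1] 'a' = {A,T1}  orig:{A}
  T[2,2] 'a' = {A,T1}  orig:{A}
  T[0,1] 'aa' = {S}
  T[1,2] 'aa' = {S}
  T[0,2] 'aaa' = ∅

S ∉ T[0,2] ⇒ NO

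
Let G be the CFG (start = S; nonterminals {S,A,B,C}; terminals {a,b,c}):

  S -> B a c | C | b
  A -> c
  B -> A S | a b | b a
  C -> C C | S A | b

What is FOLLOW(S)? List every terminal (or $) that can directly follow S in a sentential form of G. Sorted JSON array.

FIRST iteration:
[1]
  A via A→c: +{c}
  B via B→A S: +{c}
  B via B→a b: +{a}
  B via B→b a: +{b}
  C via C→b: +{b}
  S via S→B a c: +{a,b,c}
  S: {a,b,c}  A: {c}  B: {a,b,c}  C: {b}
[2]
  C via C→S A: +{a,c}
  S: {a,b,c}  A: {c}  B: {a,b,c}  C: {a,b,c}
[3] (no change)
  S: {a,b,c}  A: {c}  B: {a,b,c}  C: {a,b,c}

FOLLOW iteration:
initialize: $ ∈ FOLLOW(S)
round 1:
  B→A S: FOLLOW(A) ⊇ FIRST(S) = {a,b,c}; new: +{a,b,c}
  C→C C: FOLLOW(C) ⊇ FIRST(C) = {a,b,c}; new: +{a,b,c}
  C→S A: FOLLOW(S) ⊇ FIRST(A) = {c}; new: +{c}
  S→B a c: FOLLOW(B) ⊇ FIRST(a) = {a}; new: +{a}
  S→C: FOLLOW(C) ⊇ FOLLOW(S) ⊇ {$,c}; new: +{$}
  FOLLOW[S]={$,c}  FOLLOW[A]={a,b,c}  FOLLOW[B]={a}  FOLLOW[C]={$,a,b,c}
round 2:
  B→A S: FOLLOW(S) ⊇ FOLLOW(B) ⊇ {a}; new: +{a}
  C→S A: FOLLOW(A) ⊇ FOLLOW(C) ⊇ {$,a,b,c}; new: +{$}
  FOLLOW[S]={$,a,c}  FOLLOW[A]={$,a,b,c}  FOLLOW[B]={a}  FOLLOW[C]={$,a,b,c}
round 3: (stable)
  FOLLOW[S]={$,a,c}  FOLLOW[A]={$,a,b,c}  FOLLOW[B]={a}  FOLLOW[C]={$,a,b,c}

FOLLOW(S) = ["$", "a", "c"]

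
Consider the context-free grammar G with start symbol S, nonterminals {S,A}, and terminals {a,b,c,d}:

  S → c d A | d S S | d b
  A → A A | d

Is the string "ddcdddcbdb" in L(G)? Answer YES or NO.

Convert to CNF:
  S -> T0 X3 | T1 T2 | T1 X4
  A -> A A | d
  T0 -> c
  T1 -> d
  T2 -> b
  X3 -> T1 A
  X4 -> S S

CYK table (by increasing span):
  cell(0,0) d: {A,T1}  orig:{A}
  cell(1,1) d: {A,T1}  orig:{A}
  cell(2,2) c: {T0}  orig:{}
  cell(3,3) d: {A,T1}  orig:{A}
  cell(4,4) d: {A,T1}  orig:{A}
  cell(5,5) d: {A,T1}  orig:{A}
  cell(6,6) c: {T0}  orig:{}
  cell(7,7) b: {T2}  orig:{}
  cell(8,8) d: {A,T1}  orig:{A}
  cell(9,9) b: {T2}  orig:{}
  cell(0,1) dd: {A,X3}  orig:{A}
  cell(1,2) dc: ∅
  cell(2,3) cd: ∅
  cell(3,4) dd: {A,X3}  orig:{A}
  cell(4,5) dd: {A,X3}  orig:{A}
  cell(5,6) dc: ∅
  cell(6,7) cb: ∅
  cell(7,8) bd: ∅
  cell(8,9) db: {S}
  cell(0,2) ddc: ∅
  cell(1,3) dcd: ∅
  cell(2,4) cdd: {S}
  cell(3,5) ddd: {A,X3}  orig:{A}
  cell(4,6) ddc: ∅
  cell(5,7) dcb: ∅
  cell(6,8) cbd: ∅
  cell(7,9) bdb: ∅
  cell(0,3) ddcd: ∅
  cell(1,4) dcdd: ∅
  cell(2,5) cddd: {S}
  cell(3,6) dddc: ∅
  cell(4,7) ddcb: ∅
  cell(5,8) dcbd: ∅
  cell(6,9) cbdb: ∅
  cell(0,4) ddcdd: ∅
  cell(1,5) dcddd: ∅
  cell(2,6) cdddc: ∅
  cell(3,7) dddcb: ∅
  cell(4,8) ddcbd: ∅
  cell(5,9) dcbdb: ∅
  cell(0,5) ddcddd: ∅
  cell(1,6) dcdddc: ∅
  cell(2,7) cdddcb: ∅
  cell(3,8) dddcbd: ∅
  cell(4,9) ddcbdb: ∅
  cell(0,6) ddcdddc: ∅
  cell(1,7) dcdddcb: ∅
  cell(2,8) cdddcbd: ∅
  cell(3,9) dddcbdb: ∅
  cell(0,7) ddcdddcb: ∅
  cell(1,8) dcdddcbd: ∅
  cell(2,9) cdddcbdb: ∅
  cell(0,8) ddcdddcbd: ∅
  cell(1,9) dcdddcbdb: ∅
  cell(0,9) ddcdddcbdb: ∅

S ∉ T[0,9] ⇒ NO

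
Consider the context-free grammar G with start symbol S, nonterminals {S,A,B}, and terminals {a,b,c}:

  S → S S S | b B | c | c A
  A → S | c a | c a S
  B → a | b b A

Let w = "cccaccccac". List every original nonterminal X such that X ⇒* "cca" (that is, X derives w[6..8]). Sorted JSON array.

CNF form of G:
  S -> S X6 | T0 B | T1 A | c
  A -> S X3 | T0 B | T1 A | T1 T2 | T1 X4 | c
  B -> T0 X5 | a
  T0 -> b
  T1 -> c
  T2 -> a
  X3 -> S S
  X4 -> T2 S
  X5 -> T0 A
  X6 -> S S

CYK fill — only the sub-triangle for w[6..8]:
  T[6,6] 'c' = {A,S,T1}  orig:{A,S}
  T[7,7] 'c' = {A,S,T1}  orig:{A,S}
  T[8,8] 'a' = {B,T2}  orig:{B}
  T[6,7] 'cc' = {A,S,X3,X6}  orig:{A,S}
  T[7,8] 'ca' = {A}
  T[6,8] 'cca' = {A,S}

Original NTs in T[6,8] deriving "cca": ["A", "S"]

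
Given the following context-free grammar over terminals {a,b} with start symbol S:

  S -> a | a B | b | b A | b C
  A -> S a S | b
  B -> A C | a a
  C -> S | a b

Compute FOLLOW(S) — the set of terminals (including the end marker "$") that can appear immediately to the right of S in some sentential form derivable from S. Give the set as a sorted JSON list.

Compute FIRST by fixpoint:
round 1:
  A via A→b: +{b}
  B via B→A C: +{b}
  B via B→a a: +{a}
  C via C→a b: +{a}
  S via S→a: +{a}
  S via S→b: +{b}
  FIRST[S]={a,b}  FIRST[A]={b}  FIRST[B]={a,b}  FIRST[C]={a}
round 2:
  A via A→S a S: +{a}
  C via C→S: +{b}
  FIRST[S]={a,b}  FIRST[A]={a,b}  FIRST[B]={a,b}  FIRST[C]={a,b}
round 3: — fixpoint
  FIRST[S]={a,b}  FIRST[A]={a,b}  FIRST[B]={a,b}  FIRST[C]={a,b}

FOLLOW iteration:
FOLLOW(S) := {$}
pass 1:
  A→S a S: FOLLOW(S) ⊇ FIRST(a) = {a}; new: +{a}
  B→A C: FOLLOW(A) ⊇ FIRST(C) = {a,b}; new: +{a,b}
  S→a B: FOLLOW(B) ⊇ FOLLOW(S) ⊇ {$,a}; new: +{$,a}
  S→b A: FOLLOW(A) ⊇ FOLLOW(S) ⊇ {$,a}; new: +{$}
  S→b C: FOLLOW(C) ⊇ FOLLOW(S) ⊇ {$,a}; new: +{$,a}
  FOLLOW(S)={$,a}  FOLLOW(A)={$,a,b}  FOLLOW(B)={$,a}  FOLLOW(C)={$,a}
pass 2:
  A→S a S: FOLLOW(S) ⊇ FOLLOW(A) ⊇ {$,a,b}; new: +{b}
  S→a B: FOLLOW(B) ⊇ FOLLOW(S) ⊇ {$,a,b}; new: +{b}
  S→b C: FOLLOW(C) ⊇ FOLLOW(S) ⊇ {$,a,b}; new: +{b}
  FOLLOW(S)={$,a,b}  FOLLOW(A)={$,a,b}  FOLLOW(B)={$,a,b}  FOLLOW(C)={$,a,b}
pass 3: (stable)
  FOLLOW(S)={$,a,b}  FOLLOW(A)={$,a,b}  FOLLOW(B)={$,a,b}  FOLLOW(C)={$,a,b}

FOLLOW(S) = ["$", "a", "b"]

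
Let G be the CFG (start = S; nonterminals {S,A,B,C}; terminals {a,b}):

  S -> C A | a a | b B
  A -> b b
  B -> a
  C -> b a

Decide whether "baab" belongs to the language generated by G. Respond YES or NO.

CNF form of G:
  S -> C A | T0 B | T1 T1
  A -> T0 T0
  B -> a
  C -> T0 T1
  T0 -> b
  T1 -> a

Fill CYK table bottom-up:
  T[0,0] 'b' = {T0}  orig:{}
  T[1,1] 'a' = {B,T1}  orig:{B}
  T[2,2] 'a' = {B,T1}  orig:{B}
  T[3,3] 'b' = {T0}  orig:{}
  T[0,1] 'ba' = {C,S}
  T[1,2] 'aa' = {S}
  T[2,3] 'ab' = ∅
  T[0,2] 'baa' = ∅
  T[1,3] 'aab' = ∅
  T[0,3] 'baab' = ∅

S ∉ T[0,3] ⇒ NO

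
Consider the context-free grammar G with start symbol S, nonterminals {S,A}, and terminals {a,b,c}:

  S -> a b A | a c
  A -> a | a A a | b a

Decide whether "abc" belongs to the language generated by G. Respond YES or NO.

Convert to CNF:
  S -> T0 T2 | T0 X4
  A -> T0 X3 | T1 T0 | a
  T0 -> a
  T1 -> b
  T2 -> c
  X3 -> A T0
  X4 -> T1 A

CYK table (by increasing span):
  [0..0]={A,T0}  "a"  orig:{A}
  [1..1]={T1}  "b"  orig:{}
  [2..2]={T2}  "c"  orig:{}
  [0..1]=∅  "ab"
  [1..2]=∅  "bc"
  [0..2]=∅  "abc"

S ∉ T[0,2] ⇒ NO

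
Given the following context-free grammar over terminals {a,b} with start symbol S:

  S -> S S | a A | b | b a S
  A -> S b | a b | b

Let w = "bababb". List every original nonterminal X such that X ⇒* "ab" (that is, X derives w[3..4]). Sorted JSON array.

Convert to CNF:
  S -> S S | T0 X2 | T1 A | b
  A -> S T0 | T1 T0 | b
  T0 -> b
  T1 -> a
  X2 -> T1 S

CYK fill (cells [i..j] with 3 ≤ i ≤ j ≤ 4 only):
  cell(3,3) a: {T1}  orig:{}
  cell(4,4) b: {A,S,T0}  orig:{A,S}
  cell(3,4) ab: {A,S,X2}  orig:{A,S}

Original NTs in T[3,4] deriving "ab": ["A", "S"]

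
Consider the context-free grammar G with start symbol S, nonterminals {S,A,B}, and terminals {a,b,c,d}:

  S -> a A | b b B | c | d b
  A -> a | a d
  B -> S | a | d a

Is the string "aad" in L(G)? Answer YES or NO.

Convert to CNF:
  S -> T0 A | T1 T2 | T2 X4 | c
  A -> T0 T1 | a
  B -> T0 A | T1 T0 | T1 T2 | T2 X3 | a | c
  T0 -> a
  T1 -> d
  T2 -> b
  X3 -> T2 B
  X4 -> T2 B

CYK fill:
  [0..0]={A,B,T0}  "a"  orig:{A,B}
  [1..1]={A,B,T0}  "a"  orig:{A,B}
  [2..2]={T1}  "d"  orig:{}
  [0..1]={B,S}  "aa"
  [1..2]={A}  "ad"
  [0..2]={B,S}  "aad"

S ∈ T[0,2] ⇒ YES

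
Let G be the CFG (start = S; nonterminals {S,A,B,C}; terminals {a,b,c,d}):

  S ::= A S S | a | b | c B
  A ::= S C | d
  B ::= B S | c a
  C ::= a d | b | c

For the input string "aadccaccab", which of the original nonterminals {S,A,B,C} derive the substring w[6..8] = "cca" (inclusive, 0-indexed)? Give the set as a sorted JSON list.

Convert to CNF:
  S -> A X3 | T0 B | a | b
  A -> S C | d
  B -> B S | T0 T1
  C -> T1 T2 | b | c
  T0 -> c
  T1 -> a
  T2 -> d
  X3 -> S S

CYK fill — only the sub-triangle for w[6..8]:
  [6..6]={C,T0}  "c"  orig:{C}
  [7..7]={C,T0}  "c"  orig:{C}
  [8..8]={S,T1}  "a"  orig:{S}
  [6..7]=∅  "cc"
  [7..8]={B}  "ca"
  [6..8]={S}  "cca"

Original NTs in T[6,8] deriving "cca": ["S"]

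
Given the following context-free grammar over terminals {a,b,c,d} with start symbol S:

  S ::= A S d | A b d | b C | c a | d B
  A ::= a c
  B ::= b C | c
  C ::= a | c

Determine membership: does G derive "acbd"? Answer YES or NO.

Convert to CNF:
  S -> A X4 | A X5 | T1 T0 | T2 C | T3 B
  A -> T0 T1
  B -> T2 C | c
  C -> a | c
  T0 -> a
  T1 -> c
  T2 -> b
  T3 -> d
  X4 -> S T3
  X5 -> T2 T3

CYK fill:
  T[0,0] 'a' = {C,T0}  orig:{C}
  T[1,1] 'c' = {B,C,T1}  orig:{B,C}
  T[2,2] 'b' = {T2}  orig:{}
  T[3,3] 'd' = {T3}  orig:{}
  T[0,1] 'ac' = {A}
  T[1,2] 'cb' = ∅
  T[2,3] 'bd' = {X5}  orig:{}
  T[0,2] 'acb' = ∅
  T[1,3] 'cbd' = ∅
  T[0,3] 'acbd' = {S}

S ∈ T[0,3] ⇒ YES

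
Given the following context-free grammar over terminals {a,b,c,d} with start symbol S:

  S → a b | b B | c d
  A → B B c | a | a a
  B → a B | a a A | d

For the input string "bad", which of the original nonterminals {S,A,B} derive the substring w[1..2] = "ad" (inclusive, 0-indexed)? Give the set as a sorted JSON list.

Convert to CNF:
  S -> T0 T3 | T1 T2 | T2 B
  A -> B X4 | T1 T1 | a
  B -> T1 B | T1 X5 | d
  T0 -> c
  T1 -> a
  T2 -> b
  T3 -> d
  X4 -> B T0
  X5 -> T1 A

CYK table (by increasing span) — only the sub-triangle for w[1..2]:
  T[1,1] 'a' = {A,T1}  orig:{A}
  T[2,2] 'd' = {B,T3}  orig:{B}
  T[1,2] 'ad' = {B}

Original NTs in T[1,2] deriving "ad": ["B"]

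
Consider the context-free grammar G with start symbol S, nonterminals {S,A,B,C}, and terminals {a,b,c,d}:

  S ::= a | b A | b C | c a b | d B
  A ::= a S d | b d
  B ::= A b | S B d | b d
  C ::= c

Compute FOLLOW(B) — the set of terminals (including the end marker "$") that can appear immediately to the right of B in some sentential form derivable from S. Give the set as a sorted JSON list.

FIRST sets, iterate to fixpoint:
pass 1:
  A via A→a S d: +{a}
  A via A→b d: +{b}
  B via B→A b: +{a,b}
  C via C→c: +{c}
  S via S→a: +{a}
  S via S→b A: +{b}
  S via S→c a b: +{c}
  S via S→d B: +{d}
  FIRST[S]={a,b,c,d}  FIRST[A]={a,b}  FIRST[B]={a,b}  FIRST[C]={c}
pass 2:
  B via B→S B d: +{c,d}
  FIRST[S]={a,b,c,d}  FIRST[A]={a,b}  FIRST[B]={a,b,c,d}  FIRST[C]={c}
pass 3: (stable)
  FIRST[S]={a,b,c,d}  FIRST[A]={a,b}  FIRST[B]={a,b,c,d}  FIRST[C]={c}

Compute FOLLOW by fixpoint:
seed FOLLOW(S) with $
[1]
  A→a S d: FOLLOW(S) ⊇ FIRST(d) = {d}; new: +{d}
  B→A b: FOLLOW(A) ⊇ FIRST(b) = {b}; new: +{b}
  B→S B d: FOLLOW(S) ⊇ FIRST(B) = {a,b,c,d}; new: +{a,b,c}
  B→S B d: FOLLOW(B) ⊇ FIRST(d) = {d}; new: +{d}
  S→b A: FOLLOW(A) ⊇ FOLLOW(S) ⊇ {$,a,b,c,d}; new: +{$,a,c,d}
  S→b C: FOLLOW(C) ⊇ FOLLOW(S) ⊇ {$,a,b,c,d}; new: +{$,a,b,c,d}
  S→d B: FOLLOW(B) ⊇ FOLLOW(S) ⊇ {$,a,b,c,d}; new: +{$,a,b,c}
  FOLLOW(S)={$,a,b,c,d}  FOLLOW(A)={$,a,b,c,d}  FOLLOW(B)={$,a,b,c,d}  FOLLOW(C)={$,a,b,c,d}
[2] (no change)
  FOLLOW(S)={$,a,b,c,d}  FOLLOW(A)={$,a,b,c,d}  FOLLOW(B)={$,a,b,c,d}  FOLLOW(C)={$,a,b,c,d}

FOLLOW(B) = ["$", "a", "b", "c", "d"]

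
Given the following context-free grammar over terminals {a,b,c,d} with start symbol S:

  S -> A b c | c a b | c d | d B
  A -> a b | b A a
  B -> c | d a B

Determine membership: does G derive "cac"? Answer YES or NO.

Convert to CNF:
  S -> A X6 | T2 B | T3 T2 | T3 X7
  A -> T0 T1 | T1 X4
  B -> T2 X5 | c
  T0 -> a
  T1 -> b
  T2 -> d
  T3 -> c
  X4 -> A T0
  X5 -> T0 B
  X6 -> T1 T3
  X7 -> T0 T1

CYK fill:
  cell(0,0) c: {B,T3}  orig:{B}
  cell(1,1) a: {T0}  orig:{}
  cell(2,2) c: {B,T3}  orig:{B}
  cell(0,1) ca: ∅
  cell(1,2) ac: {X5}  orig:{}
  cell(0,2) cac: ∅

S ∉ T[0,2] ⇒ NO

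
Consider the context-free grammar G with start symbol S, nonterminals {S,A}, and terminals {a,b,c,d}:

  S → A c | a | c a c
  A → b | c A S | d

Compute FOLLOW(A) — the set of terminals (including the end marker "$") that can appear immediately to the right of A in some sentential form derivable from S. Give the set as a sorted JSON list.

FIRST iteration:
[1]
  A via A→b: +{b}
  A via A→c A S: +{c}
  A via A→d: +{d}
  S via S→A c: +{b,c,d}
  S via S→a: +{a}
  S: {a,b,c,d}  A: {b,c,d}
[2] (no change)
  S: {a,b,c,d}  A: {b,c,d}

FOLLOW sets:
initialize: $ ∈ FOLLOW(S)
[1]
  A→c A S: FOLLOW(A) ⊇ FIRST(S) = {a,b,c,d}; new: +{a,b,c,d}
  A→c A S: FOLLOW(S) ⊇ FOLLOW(A) ⊇ {a,b,c,d}; new: +{a,b,c,d}
  FOLLOW[S]={$,a,b,c,d}  FOLLOW[A]={a,b,c,d}
[2] done
  FOLLOW[S]={$,a,b,c,d}  FOLLOW[A]={a,b,c,d}

FOLLOW(A) = ["a", "b", "c", "d"]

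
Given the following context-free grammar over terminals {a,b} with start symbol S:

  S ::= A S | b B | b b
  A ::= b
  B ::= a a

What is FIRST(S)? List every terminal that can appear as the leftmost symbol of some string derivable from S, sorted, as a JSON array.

FIRST iteration:
iter 1:
  A via A→b: +{b}
  B via B→a a: +{a}
  S via S→A S: +{b}
  S: {b}  A: {b}  B: {a}
iter 2: done
  S: {b}  A: {b}  B: {a}

FIRST(S) = ["b"]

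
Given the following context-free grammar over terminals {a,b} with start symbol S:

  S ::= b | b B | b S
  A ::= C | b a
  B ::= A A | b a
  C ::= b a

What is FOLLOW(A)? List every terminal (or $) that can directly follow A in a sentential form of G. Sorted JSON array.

FIRST iteration:
[1]
  A via A→b a: +{b}
  B via B→A A: +{b}
  C via C→b a: +{b}
  S via S→b: +{b}
  FIRST[S]={b}  FIRST[A]={b}  FIRST[B]={b}  FIRST[C]={b}
[2] (no change)
  FIRST[S]={b}  FIRST[A]={b}  FIRST[B]={b}  FIRST[C]={b}

FOLLOW sets:
seed FOLLOW(S) with $
pass 1:
  B→A A: FOLLOW(A) ⊇ FIRST(A) = {b}; new: +{b}
  S→b B: FOLLOW(B) ⊇ FOLLOW(S) ⊇ {$}; new: +{$}
  FOLLOW(S)={$}  FOLLOW(A)={b}  FOLLOW(B)={$}  FOLLOW(C)={}
pass 2:
  A→C: FOLLOW(C) ⊇ FOLLOW(A) ⊇ {b}; new: +{b}
  B→A A: FOLLOW(A) ⊇ FOLLOW(B) ⊇ {$}; new: +{$}
  FOLLOW(S)={$}  FOLLOW(A)={$,b}  FOLLOW(B)={$}  FOLLOW(C)={b}
pass 3:
  A→C: FOLLOW(C) ⊇ FOLLOW(A) ⊇ {$,b}; new: +{$}
  FOLLOW(S)={$}  FOLLOW(A)={$,b}  FOLLOW(B)={$}  FOLLOW(C)={$,b}
pass 4: (no change)
  FOLLOW(S)={$}  FOLLOW(A)={$,b}  FOLLOW(B)={$}  FOLLOW(C)={$,b}

FOLLOW(A) = ["$", "b"]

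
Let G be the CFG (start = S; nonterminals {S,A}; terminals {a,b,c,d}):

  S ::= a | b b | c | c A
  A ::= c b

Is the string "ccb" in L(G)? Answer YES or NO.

Convert to CNF:
  S -> T0 A | T1 T1 | a | c
  A -> T0 T1
  T0 -> c
  T1 -> b

Fill CYK table bottom-up:
  T[0,0] 'c' = {S,T0}  orig:{S}
  T[1,1] 'c' = {S,T0}  orig:{S}
  T[2,2] 'b' = {T1}  orig:{}
  T[0,1] 'cc' = ∅
  T[1,2] 'cb' = {A}
  T[0,2] 'ccb' = {S}

S ∈ T[0,2] ⇒ YES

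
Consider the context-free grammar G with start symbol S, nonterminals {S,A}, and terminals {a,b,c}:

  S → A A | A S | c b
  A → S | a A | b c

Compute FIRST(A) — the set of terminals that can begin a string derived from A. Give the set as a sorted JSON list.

FIRST sets, iterate to fixpoint:
round 1:
  A via A→a A: +{a}
  A via A→b c: +{b}
  S via S→A A: +{a,b}
  S via S→c b: +{c}
  FIRST(S)={a,b,c}  FIRST(A)={a,b}
round 2:
  A via A→S: +{c}
  FIRST(S)={a,b,c}  FIRST(A)={a,b,c}
round 3: (no change)
  FIRST(S)={a,b,c}  FIRST(A)={a,b,c}

FIRST(A) = ["a", "b", "c"]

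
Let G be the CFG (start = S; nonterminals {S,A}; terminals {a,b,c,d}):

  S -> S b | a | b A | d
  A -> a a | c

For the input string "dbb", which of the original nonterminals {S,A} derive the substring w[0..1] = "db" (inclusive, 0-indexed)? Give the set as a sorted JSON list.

CNF form of G:
  S -> S T1 | T1 A | a | d
  A -> T0 T0 | c
  T0 -> a
  T1 -> b

Fill CYK table bottom-up — only the sub-triangle for w[0..1]:
  T[0,0] 'd' = {S}
  T[1,1] 'b' = {T1}  orig:{}
  T[0,1] 'db' = {S}

Original NTs in T[0,1] deriving "db": ["S"]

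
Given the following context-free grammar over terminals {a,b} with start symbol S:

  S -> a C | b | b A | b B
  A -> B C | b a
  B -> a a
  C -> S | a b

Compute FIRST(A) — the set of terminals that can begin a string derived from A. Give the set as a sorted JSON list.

Compute FIRST by fixpoint:
iter 1:
  A via A→b a: +{b}
  B via B→a a: +{a}
  C via C→a b: +{a}
  S via S→a C: +{a}
  S via S→b: +{b}
  FIRST(S)={a,b}  FIRST(A)={b}  FIRST(B)={a}  FIRST(C)={a}
iter 2:
  A via A→B C: +{a}
  C via C→S: +{b}
  FIRST(S)={a,b}  FIRST(A)={a,b}  FIRST(B)={a}  FIRST(C)={a,b}
iter 3: done
  FIRST(S)={a,b}  FIRST(A)={a,b}  FIRST(B)={a}  FIRST(C)={a,b}

FIRST(A) = ["a", "b"]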